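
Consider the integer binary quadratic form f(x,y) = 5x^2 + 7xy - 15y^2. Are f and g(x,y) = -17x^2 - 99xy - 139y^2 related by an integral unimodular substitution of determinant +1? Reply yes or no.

D₁ = 349, D₂ = 349
river cycle of f (length 18): (5, 17, -3), (-3, 13, 15), (15, 17, -1), (-1, 17, 15), (15, 13, -3), (-3, 17, 5), (5, 13, -9), (-9, 5, 9), (9, 13, -5), (-5, 17, 3), … (8 more)
river cycle of g (length 18): (5, 17, -3), (-3, 13, 15), (15, 17, -1), (-1, 17, 15), (15, 13, -3), (-3, 17, 5), (5, 13, -9), (-9, 5, 9), (9, 13, -5), (-5, 17, 3), … (8 more)
cycles coincide ⇒ equivalent

yes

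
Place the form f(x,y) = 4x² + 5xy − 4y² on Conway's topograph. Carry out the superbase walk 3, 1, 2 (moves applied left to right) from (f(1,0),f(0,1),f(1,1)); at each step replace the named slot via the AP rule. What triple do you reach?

start (4,-4,5) = (f(1,0),f(0,1),f(1,1))
replace slot 3: 2·(4+(-4)) − 5 = -5 → (4,-4,-5)
replace slot 1: 2·((-4)+(-5)) − 4 = -22 → (-22,-4,-5)
replace slot 2: 2·((-22)+(-5)) − (-4) = -50 → (-22,-50,-5)

-22,-50,-5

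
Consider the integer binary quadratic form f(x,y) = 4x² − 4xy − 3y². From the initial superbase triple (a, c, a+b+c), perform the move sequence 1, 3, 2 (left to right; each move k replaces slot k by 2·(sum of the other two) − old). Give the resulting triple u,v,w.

start (4,-3,-3) = (f(1,0),f(0,1),f(1,1))
replace slot 1: 2·((-3)+(-3)) − 4 = -16 → (-16,-3,-3)
replace slot 3: 2·((-16)+(-3)) − (-3) = -35 → (-16,-3,-35)
replace slot 2: 2·((-16)+(-35)) − (-3) = -99 → (-16,-99,-35)

-16,-99,-35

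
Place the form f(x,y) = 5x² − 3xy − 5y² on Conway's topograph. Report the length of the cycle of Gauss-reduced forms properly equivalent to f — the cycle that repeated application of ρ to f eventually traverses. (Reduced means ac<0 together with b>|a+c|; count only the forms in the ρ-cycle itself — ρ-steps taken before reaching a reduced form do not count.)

D = 109, ⌊√D⌋ = 10
descent: ρ → (-5,3,5)  [lands on river]
river: ρ → (5,7,-3)
river: ρ → (-3,5,7)
river: ρ → (7,9,-1)
river: ρ → (-1,9,7)
river: ρ → (7,5,-3)
river: ρ → (-3,7,5)
river: ρ → (5,3,-5)
river: ρ → (-5,7,3)
river: ρ → (3,5,-7)
river: ρ → (-7,9,1)
river: ρ → (1,9,-7)
river: ρ → (-7,5,3)
river: ρ → (3,7,-5)
ρ-cycle length = 14 (tail of 1 descent step not counted)

14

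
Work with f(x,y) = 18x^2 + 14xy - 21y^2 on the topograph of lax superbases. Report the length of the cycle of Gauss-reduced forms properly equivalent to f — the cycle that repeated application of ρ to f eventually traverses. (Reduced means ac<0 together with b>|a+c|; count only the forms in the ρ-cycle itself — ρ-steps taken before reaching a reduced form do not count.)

D = 1708, ⌊√D⌋ = 41
river: ρ → (-21,28,11)
river: ρ → (11,38,-6)
river: ρ → (-6,34,23)
river: ρ → (23,12,-17)
river: ρ → (-17,22,18)
river: ρ → (18,14,-21)
ρ-cycle length = 6 (tail of 0 descent steps not counted)

6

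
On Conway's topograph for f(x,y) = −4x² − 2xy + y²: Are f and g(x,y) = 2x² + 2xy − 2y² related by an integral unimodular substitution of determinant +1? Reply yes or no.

D₁ = 20, D₂ = 20
river cycle of f (length 2): (1, 4, -1), (-1, 4, 1)
river cycle of g (length 2): (-2, 2, 2), (2, 2, -2)
cycles differ ⇒ inequivalent

no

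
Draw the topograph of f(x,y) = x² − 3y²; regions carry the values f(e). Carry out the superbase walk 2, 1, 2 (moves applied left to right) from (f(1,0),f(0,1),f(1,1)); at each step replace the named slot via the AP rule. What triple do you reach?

start (1,-3,-2) = (f(1,0),f(0,1),f(1,1))
replace slot 2: 2·(1+(-2)) − (-3) = 1 → (1,1,-2)
replace slot 1: 2·(1+(-2)) − 1 = -3 → (-3,1,-2)
replace slot 2: 2·((-3)+(-2)) − 1 = -11 → (-3,-11,-2)

-3,-11,-2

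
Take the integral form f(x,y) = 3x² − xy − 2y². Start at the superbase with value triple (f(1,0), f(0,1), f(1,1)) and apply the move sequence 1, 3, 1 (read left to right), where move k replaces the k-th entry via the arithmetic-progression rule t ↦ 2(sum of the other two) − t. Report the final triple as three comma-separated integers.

start (3,-2,0) = (f(1,0),f(0,1),f(1,1))
replace slot 1: 2·((-2)+0) − 3 = -7 → (-7,-2,0)
replace slot 3: 2·((-7)+(-2)) − 0 = -18 → (-7,-2,-18)
replace slot 1: 2·((-2)+(-18)) − (-7) = -33 → (-33,-2,-18)

-33,-2,-18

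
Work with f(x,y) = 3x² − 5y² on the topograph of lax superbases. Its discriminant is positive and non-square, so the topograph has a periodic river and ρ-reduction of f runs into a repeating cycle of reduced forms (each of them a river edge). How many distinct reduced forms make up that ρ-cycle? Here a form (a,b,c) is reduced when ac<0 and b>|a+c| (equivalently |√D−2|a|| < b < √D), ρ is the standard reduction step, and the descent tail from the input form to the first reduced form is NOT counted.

D = 60, ⌊√D⌋ = 7
descent: ρ → (-5,0,3)
descent: ρ → (3,6,-2)  [lands on river]
river: ρ → (-2,6,3)
ρ-cycle length = 2 (tail of 2 descent steps not counted)

2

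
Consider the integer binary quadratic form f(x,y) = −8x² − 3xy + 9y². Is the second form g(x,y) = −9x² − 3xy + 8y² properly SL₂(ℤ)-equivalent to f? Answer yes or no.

D₁ = 297, D₂ = 297
river cycle of f (length 10): (9, 3, -8), (-8, 13, 4), (4, 11, -11), (-11, 11, 4), (4, 13, -8), (-8, 3, 9), (9, 15, -2), (-2, 17, 1), (1, 17, -2), (-2, 15, 9)
river cycle of g (length 10): (8, 3, -9), (-9, 15, 2), (2, 17, -1), (-1, 17, 2), (2, 15, -9), (-9, 3, 8), (8, 13, -4), (-4, 11, 11), (11, 11, -4), (-4, 13, 8)
cycles differ ⇒ inequivalent

no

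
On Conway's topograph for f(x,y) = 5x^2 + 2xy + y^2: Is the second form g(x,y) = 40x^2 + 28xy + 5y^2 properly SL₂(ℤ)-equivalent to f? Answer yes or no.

D₁ = -16, D₂ = -16
f: flip: (5,2,1)→(1,-2,5)
f: translate: b→0 (≡-2 mod 2), so (1,-2,5)→(1,0,4)
f: reduced (well bottom): (1,0,4) with a≤c, −a<b≤a
g: flip: (40,28,5)→(5,-28,40)
g: translate: b→2 (≡-28 mod 10), so (5,-28,40)→(5,2,1)
g: flip: (5,2,1)→(1,-2,5)
g: translate: b→0 (≡-2 mod 2), so (1,-2,5)→(1,0,4)
g: reduced (well bottom): (1,0,4) with a≤c, −a<b≤a
reduced forms (1, 0, 4) vs (1, 0, 4) ⇒ equivalent

yes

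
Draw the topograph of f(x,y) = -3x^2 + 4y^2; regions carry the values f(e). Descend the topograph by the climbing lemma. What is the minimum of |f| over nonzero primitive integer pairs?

descent: ρ → (4,0,-3)
descent: ρ → (-3,6,1)  [lands on river]
river: ρ → (1,6,-3)
closes: descent 2, river 2
min |a| on river = 1

1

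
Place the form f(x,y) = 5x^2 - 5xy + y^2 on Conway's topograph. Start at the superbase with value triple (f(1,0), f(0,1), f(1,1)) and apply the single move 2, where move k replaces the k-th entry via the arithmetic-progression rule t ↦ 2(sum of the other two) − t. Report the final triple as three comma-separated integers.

start (5,1,1) = (f(1,0),f(0,1),f(1,1))
replace slot 2: 2·(5+1) − 1 = 11 → (5,11,1)

5,11,1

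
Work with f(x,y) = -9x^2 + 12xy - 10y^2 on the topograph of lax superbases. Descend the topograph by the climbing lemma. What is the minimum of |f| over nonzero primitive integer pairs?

translate: b→6 (≡-12 mod 18), so (9,-12,10)→(9,6,7)
flip: (9,6,7)→(7,-6,9)
reduced (well bottom): (7,-6,9) with a≤c, −a<b≤a
well minimum |f| = |-7| = 7 (negative-definite)

7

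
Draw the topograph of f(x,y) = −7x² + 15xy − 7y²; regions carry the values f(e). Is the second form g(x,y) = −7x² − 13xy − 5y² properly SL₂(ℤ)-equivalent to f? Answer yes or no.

D₁ = 29, D₂ = 29
river cycle of f (length 2): (1, 5, -1), (-1, 5, 1)
river cycle of g (length 2): (1, 5, -1), (-1, 5, 1)
cycles coincide ⇒ equivalent

yes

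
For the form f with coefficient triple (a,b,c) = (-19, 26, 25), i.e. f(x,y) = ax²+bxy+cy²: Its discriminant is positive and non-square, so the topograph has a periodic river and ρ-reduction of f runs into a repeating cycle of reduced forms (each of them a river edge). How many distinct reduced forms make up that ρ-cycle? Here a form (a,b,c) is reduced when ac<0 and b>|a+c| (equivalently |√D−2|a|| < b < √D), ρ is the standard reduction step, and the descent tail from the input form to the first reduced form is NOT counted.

D = 2576, ⌊√D⌋ = 50
river: ρ → (25,24,-20)
river: ρ → (-20,16,29)
river: ρ → (29,42,-7)
river: ρ → (-7,42,29)
river: ρ → (29,16,-20)
river: ρ → (-20,24,25)
river: ρ → (25,26,-19)
river: ρ → (-19,50,1)
river: ρ → (1,50,-19)
river: ρ → (-19,26,25)
ρ-cycle length = 10 (tail of 0 descent steps not counted)

10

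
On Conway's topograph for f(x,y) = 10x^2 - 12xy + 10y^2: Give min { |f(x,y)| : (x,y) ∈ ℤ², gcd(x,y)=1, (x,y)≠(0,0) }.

translate: b→8 (≡-12 mod 20), so (10,-12,10)→(10,8,8)
flip: (10,8,8)→(8,-8,10)
translate: b→8 (≡-8 mod 16), so (8,-8,10)→(8,8,10)
reduced (well bottom): (8,8,10) with a≤c, −a<b≤a
well minimum = a = 8

8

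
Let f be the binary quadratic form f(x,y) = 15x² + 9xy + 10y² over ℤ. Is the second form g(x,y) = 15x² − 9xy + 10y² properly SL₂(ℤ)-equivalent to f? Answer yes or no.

D₁ = -519, D₂ = -519
f: flip: (15,9,10)→(10,-9,15)
f: reduced (well bottom): (10,-9,15) with a≤c, −a<b≤a
g: flip: (15,-9,10)→(10,9,15)
g: reduced (well bottom): (10,9,15) with a≤c, −a<b≤a
reduced forms (10, -9, 15) vs (10, 9, 15) ⇒ inequivalent

no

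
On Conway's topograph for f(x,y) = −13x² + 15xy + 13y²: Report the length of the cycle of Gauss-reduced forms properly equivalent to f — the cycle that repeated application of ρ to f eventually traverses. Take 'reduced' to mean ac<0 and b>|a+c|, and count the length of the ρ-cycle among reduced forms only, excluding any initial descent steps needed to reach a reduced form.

D = 901, ⌊√D⌋ = 30
river: ρ → (13,11,-15)
river: ρ → (-15,19,9)
river: ρ → (9,17,-17)
river: ρ → (-17,17,9)
river: ρ → (9,19,-15)
river: ρ → (-15,11,13)
river: ρ → (13,15,-13)
river: ρ → (-13,11,15)
river: ρ → (15,19,-9)
river: ρ → (-9,17,17)
river: ρ → (17,17,-9)
river: ρ → (-9,19,15)
river: ρ → (15,11,-13)
river: ρ → (-13,15,13)
ρ-cycle length = 14 (tail of 0 descent steps not counted)

14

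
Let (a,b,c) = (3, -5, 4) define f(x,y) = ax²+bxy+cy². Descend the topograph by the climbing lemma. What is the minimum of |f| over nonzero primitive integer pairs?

translate: b→1 (≡-5 mod 6), so (3,-5,4)→(3,1,2)
flip: (3,1,2)→(2,-1,3)
reduced (well bottom): (2,-1,3) with a≤c, −a<b≤a
well minimum = a = 2

2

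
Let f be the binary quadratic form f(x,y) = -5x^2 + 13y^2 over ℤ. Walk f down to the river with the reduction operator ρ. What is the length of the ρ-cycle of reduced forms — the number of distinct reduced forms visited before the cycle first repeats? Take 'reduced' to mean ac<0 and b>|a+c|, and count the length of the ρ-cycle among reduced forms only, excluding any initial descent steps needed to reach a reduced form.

D = 260, ⌊√D⌋ = 16
descent: ρ → (13,0,-5)
descent: ρ → (-5,10,8)  [lands on river]
river: ρ → (8,6,-7)
river: ρ → (-7,8,7)
river: ρ → (7,6,-8)
river: ρ → (-8,10,5)
river: ρ → (5,10,-8)
river: ρ → (-8,6,7)
river: ρ → (7,8,-7)
river: ρ → (-7,6,8)
river: ρ → (8,10,-5)
ρ-cycle length = 10 (tail of 2 descent steps not counted)

10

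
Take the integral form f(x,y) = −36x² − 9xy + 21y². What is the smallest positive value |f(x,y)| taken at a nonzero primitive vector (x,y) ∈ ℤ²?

descent: ρ → (21,51,-6)  [lands on river]
river: ρ → (-6,45,45)
river: ρ → (45,45,-6)
river: ρ → (-6,51,21)
river: ρ → (21,33,-24)
river: ρ → (-24,15,30)
river: ρ → (30,45,-9)
river: ρ → (-9,45,30)
river: ρ → (30,15,-24)
river: ρ → (-24,33,21)
closes: descent 1, river 10
min |a| on river = 6

6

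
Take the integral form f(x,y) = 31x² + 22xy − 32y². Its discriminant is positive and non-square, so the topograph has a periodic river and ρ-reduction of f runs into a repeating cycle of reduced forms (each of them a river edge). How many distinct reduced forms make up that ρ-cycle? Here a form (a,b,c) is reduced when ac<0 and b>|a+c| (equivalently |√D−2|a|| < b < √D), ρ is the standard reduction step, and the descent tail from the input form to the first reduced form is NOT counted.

D = 4452, ⌊√D⌋ = 66
river: ρ → (-32,42,21)
river: ρ → (21,42,-32)
river: ρ → (-32,22,31)
river: ρ → (31,40,-23)
river: ρ → (-23,52,19)
river: ρ → (19,62,-8)
river: ρ → (-8,66,3)
river: ρ → (3,66,-8)
river: ρ → (-8,62,19)
river: ρ → (19,52,-23)
river: ρ → (-23,40,31)
river: ρ → (31,22,-32)
ρ-cycle length = 12 (tail of 0 descent steps not counted)

12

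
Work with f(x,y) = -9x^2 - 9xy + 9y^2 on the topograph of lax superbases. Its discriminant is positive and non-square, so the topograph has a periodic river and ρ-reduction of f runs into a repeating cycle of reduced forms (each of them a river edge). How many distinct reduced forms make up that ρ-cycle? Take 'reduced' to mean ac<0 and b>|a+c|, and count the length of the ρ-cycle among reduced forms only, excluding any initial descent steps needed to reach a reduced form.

D = 405, ⌊√D⌋ = 20
descent: ρ → (9,9,-9)  [lands on river]
river: ρ → (-9,9,9)
ρ-cycle length = 2 (tail of 1 descent step not counted)

2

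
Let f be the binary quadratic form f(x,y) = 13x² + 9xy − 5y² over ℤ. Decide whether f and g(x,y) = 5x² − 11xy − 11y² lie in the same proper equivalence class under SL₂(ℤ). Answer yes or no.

D₁ = 341, D₂ = 341
river cycle of f (length 6): (-5, 11, 11), (11, 11, -5), (-5, 9, 13), (13, 17, -1), (-1, 17, 13), (13, 9, -5)
river cycle of g (length 6): (-11, 11, 5), (5, 9, -13), (-13, 17, 1), (1, 17, -13), (-13, 9, 5), (5, 11, -11)
cycles differ ⇒ inequivalent

no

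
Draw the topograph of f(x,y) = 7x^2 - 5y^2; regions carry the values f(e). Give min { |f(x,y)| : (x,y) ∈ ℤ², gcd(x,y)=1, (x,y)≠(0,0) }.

descent: ρ → (-5,10,2)  [lands on river]
river: ρ → (2,10,-5)
closes: descent 1, river 2
min |a| on river = 2

2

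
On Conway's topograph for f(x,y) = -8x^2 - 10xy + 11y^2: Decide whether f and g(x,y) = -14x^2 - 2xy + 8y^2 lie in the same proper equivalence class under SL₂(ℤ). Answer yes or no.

D₁ = 452, D₂ = 452
river cycle of f (length 18): (11, 10, -8), (-8, 6, 13), (13, 20, -1), (-1, 20, 13), (13, 6, -8), (-8, 10, 11), (11, 12, -7), (-7, 16, 7), (7, 12, -11), (-11, 10, 8), … (8 more)
river cycle of g (length 14): (8, 18, -4), (-4, 14, 16), (16, 18, -2), (-2, 18, 16), (16, 14, -4), (-4, 18, 8), (8, 14, -8), (-8, 18, 4), (4, 14, -16), (-16, 18, 2), … (4 more)
cycles differ ⇒ inequivalent

no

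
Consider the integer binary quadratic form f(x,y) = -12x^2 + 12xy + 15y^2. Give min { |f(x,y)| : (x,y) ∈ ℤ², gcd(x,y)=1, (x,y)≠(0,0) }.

river: ρ → (15,18,-9)
river: ρ → (-9,18,15)
river: ρ → (15,12,-12)
river: ρ → (-12,12,15)
closes: descent 0, river 4
min |a| on river = 9

9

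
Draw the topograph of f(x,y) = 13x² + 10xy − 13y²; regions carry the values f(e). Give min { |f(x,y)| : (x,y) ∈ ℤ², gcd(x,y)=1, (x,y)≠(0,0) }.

river: ρ → (-13,16,10)
river: ρ → (10,24,-5)
river: ρ → (-5,26,5)
river: ρ → (5,24,-10)
river: ρ → (-10,16,13)
river: ρ → (13,10,-13)
closes: descent 0, river 6
min |a| on river = 5

5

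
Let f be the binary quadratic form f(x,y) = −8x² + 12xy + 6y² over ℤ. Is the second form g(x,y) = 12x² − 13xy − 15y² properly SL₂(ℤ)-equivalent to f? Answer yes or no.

D₁ = 336, D₂ = 889
discriminants differ ⇒ not SL₂(ℤ)-equivalent

no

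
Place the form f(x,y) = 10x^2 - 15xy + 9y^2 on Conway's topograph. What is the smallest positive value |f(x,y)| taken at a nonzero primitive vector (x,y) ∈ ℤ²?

translate: b→5 (≡-15 mod 20), so (10,-15,9)→(10,5,4)
flip: (10,5,4)→(4,-5,10)
translate: b→3 (≡-5 mod 8), so (4,-5,10)→(4,3,9)
reduced (well bottom): (4,3,9) with a≤c, −a<b≤a
well minimum = a = 4

4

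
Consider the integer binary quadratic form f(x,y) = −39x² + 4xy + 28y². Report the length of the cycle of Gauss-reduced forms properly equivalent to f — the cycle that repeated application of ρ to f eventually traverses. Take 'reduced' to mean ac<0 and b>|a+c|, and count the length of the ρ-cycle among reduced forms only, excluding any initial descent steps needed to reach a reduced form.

D = 4384, ⌊√D⌋ = 66
descent: ρ → (28,52,-15)  [lands on river]
river: ρ → (-15,38,49)
river: ρ → (49,60,-4)
river: ρ → (-4,60,49)
river: ρ → (49,38,-15)
river: ρ → (-15,52,28)
river: ρ → (28,60,-7)
river: ρ → (-7,66,1)
river: ρ → (1,66,-7)
river: ρ → (-7,60,28)
ρ-cycle length = 10 (tail of 1 descent step not counted)

10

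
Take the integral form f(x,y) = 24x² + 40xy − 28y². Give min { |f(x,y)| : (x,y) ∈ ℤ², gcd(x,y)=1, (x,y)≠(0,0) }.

river: ρ → (-28,16,36)
river: ρ → (36,56,-8)
river: ρ → (-8,56,36)
river: ρ → (36,16,-28)
river: ρ → (-28,40,24)
river: ρ → (24,56,-12)
river: ρ → (-12,64,4)
river: ρ → (4,64,-12)
river: ρ → (-12,56,24)
river: ρ → (24,40,-28)
closes: descent 0, river 10
min |a| on river = 4

4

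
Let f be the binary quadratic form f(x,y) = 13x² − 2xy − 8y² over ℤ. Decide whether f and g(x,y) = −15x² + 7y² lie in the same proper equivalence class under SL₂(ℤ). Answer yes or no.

D₁ = 420, D₂ = 420
river cycle of f (length 4): (-8, 18, 3), (3, 18, -8), (-8, 14, 7), (7, 14, -8)
river cycle of g (length 4): (7, 14, -8), (-8, 18, 3), (3, 18, -8), (-8, 14, 7)
cycles coincide ⇒ equivalent

yes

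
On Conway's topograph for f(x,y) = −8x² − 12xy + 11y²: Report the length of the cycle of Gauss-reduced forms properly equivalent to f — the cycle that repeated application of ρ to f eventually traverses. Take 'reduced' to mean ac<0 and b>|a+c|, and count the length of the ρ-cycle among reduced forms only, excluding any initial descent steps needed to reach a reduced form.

D = 496, ⌊√D⌋ = 22
descent: ρ → (11,12,-8)  [lands on river]
river: ρ → (-8,20,3)
river: ρ → (3,22,-1)
river: ρ → (-1,22,3)
river: ρ → (3,20,-8)
river: ρ → (-8,12,11)
river: ρ → (11,10,-9)
river: ρ → (-9,8,12)
river: ρ → (12,16,-5)
river: ρ → (-5,14,15)
river: ρ → (15,16,-4)
river: ρ → (-4,16,15)
river: ρ → (15,14,-5)
river: ρ → (-5,16,12)
river: ρ → (12,8,-9)
river: ρ → (-9,10,11)
ρ-cycle length = 16 (tail of 1 descent step not counted)

16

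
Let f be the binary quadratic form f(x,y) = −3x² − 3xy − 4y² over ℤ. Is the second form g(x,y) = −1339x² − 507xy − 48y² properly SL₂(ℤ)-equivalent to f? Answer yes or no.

D₁ = -39, D₂ = -39
f is negative-definite; reduce −f:
−f: reduced (well bottom): (3,3,4) with a≤c, −a<b≤a
flip sign back: reduced form of f is (-3,-3,-4)
g is negative-definite; reduce −g:
−g: flip: (1339,507,48)→(48,-507,1339)
−g: translate: b→-27 (≡-507 mod 96), so (48,-507,1339)→(48,-27,4)
−g: flip: (48,-27,4)→(4,27,48)
−g: translate: b→3 (≡27 mod 8), so (4,27,48)→(4,3,3)
−g: flip: (4,3,3)→(3,-3,4)
−g: translate: b→3 (≡-3 mod 6), so (3,-3,4)→(3,3,4)
−g: reduced (well bottom): (3,3,4) with a≤c, −a<b≤a
flip sign back: reduced form of g is (-3,-3,-4)
reduced forms (-3, -3, -4) vs (-3, -3, -4) ⇒ equivalent

yes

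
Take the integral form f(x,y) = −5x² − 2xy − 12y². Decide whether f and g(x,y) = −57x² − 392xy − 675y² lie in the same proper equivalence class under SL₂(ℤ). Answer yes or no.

D₁ = -236, D₂ = -236
f is negative-definite; reduce −f:
−f: reduced (well bottom): (5,2,12) with a≤c, −a<b≤a
flip sign back: reduced form of f is (-5,-2,-12)
g is negative-definite; reduce −g:
−g: translate: b→50 (≡392 mod 114), so (57,392,675)→(57,50,12)
−g: flip: (57,50,12)→(12,-50,57)
−g: translate: b→-2 (≡-50 mod 24), so (12,-50,57)→(12,-2,5)
−g: flip: (12,-2,5)→(5,2,12)
−g: reduced (well bottom): (5,2,12) with a≤c, −a<b≤a
flip sign back: reduced form of g is (-5,-2,-12)
reduced forms (-5, -2, -12) vs (-5, -2, -12) ⇒ equivalent

yes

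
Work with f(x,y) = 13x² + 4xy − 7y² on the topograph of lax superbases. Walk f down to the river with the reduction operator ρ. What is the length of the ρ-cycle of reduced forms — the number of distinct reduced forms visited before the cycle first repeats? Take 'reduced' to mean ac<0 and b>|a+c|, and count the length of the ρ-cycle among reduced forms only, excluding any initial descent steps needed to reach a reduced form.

D = 380, ⌊√D⌋ = 19
descent: ρ → (-7,10,10)  [lands on river]
river: ρ → (10,10,-7)
river: ρ → (-7,18,2)
river: ρ → (2,18,-7)
ρ-cycle length = 4 (tail of 1 descent step not counted)

4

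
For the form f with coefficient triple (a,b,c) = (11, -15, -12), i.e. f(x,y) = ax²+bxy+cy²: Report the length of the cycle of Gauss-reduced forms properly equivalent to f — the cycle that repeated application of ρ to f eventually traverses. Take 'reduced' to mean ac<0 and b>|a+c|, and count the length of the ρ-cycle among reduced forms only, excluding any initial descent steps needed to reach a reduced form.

D = 753, ⌊√D⌋ = 27
descent: ρ → (-12,15,11)  [lands on river]
river: ρ → (11,7,-16)
river: ρ → (-16,25,2)
river: ρ → (2,27,-3)
river: ρ → (-3,27,2)
river: ρ → (2,25,-16)
river: ρ → (-16,7,11)
river: ρ → (11,15,-12)
river: ρ → (-12,9,14)
river: ρ → (14,19,-7)
river: ρ → (-7,23,8)
river: ρ → (8,25,-4)
river: ρ → (-4,23,14)
river: ρ → (14,5,-13)
river: ρ → (-13,21,6)
river: ρ → (6,27,-1)
river: ρ → (-1,27,6)
river: ρ → (6,21,-13)
river: ρ → (-13,5,14)
river: ρ → (14,23,-4)
river: ρ → (-4,25,8)
river: ρ → (8,23,-7)
river: ρ → (-7,19,14)
river: ρ → (14,9,-12)
ρ-cycle length = 24 (tail of 1 descent step not counted)

24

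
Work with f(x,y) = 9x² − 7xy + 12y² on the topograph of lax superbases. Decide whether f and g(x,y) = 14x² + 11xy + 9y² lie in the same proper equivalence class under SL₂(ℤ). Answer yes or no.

D₁ = -383, D₂ = -383
f: reduced (well bottom): (9,-7,12) with a≤c, −a<b≤a
g: flip: (14,11,9)→(9,-11,14)
g: translate: b→7 (≡-11 mod 18), so (9,-11,14)→(9,7,12)
g: reduced (well bottom): (9,7,12) with a≤c, −a<b≤a
reduced forms (9, -7, 12) vs (9, 7, 12) ⇒ inequivalent

no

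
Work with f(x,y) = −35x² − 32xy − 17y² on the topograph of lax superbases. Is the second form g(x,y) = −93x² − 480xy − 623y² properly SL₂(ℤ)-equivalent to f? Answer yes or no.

D₁ = -1356, D₂ = -1356
f is negative-definite; reduce −f:
−f: flip: (35,32,17)→(17,-32,35)
−f: translate: b→2 (≡-32 mod 34), so (17,-32,35)→(17,2,20)
−f: reduced (well bottom): (17,2,20) with a≤c, −a<b≤a
flip sign back: reduced form of f is (-17,-2,-20)
g is negative-definite; reduce −g:
−g: translate: b→-78 (≡480 mod 186), so (93,480,623)→(93,-78,20)
−g: flip: (93,-78,20)→(20,78,93)
−g: translate: b→-2 (≡78 mod 40), so (20,78,93)→(20,-2,17)
−g: flip: (20,-2,17)→(17,2,20)
−g: reduced (well bottom): (17,2,20) with a≤c, −a<b≤a
flip sign back: reduced form of g is (-17,-2,-20)
reduced forms (-17, -2, -20) vs (-17, -2, -20) ⇒ equivalent

yes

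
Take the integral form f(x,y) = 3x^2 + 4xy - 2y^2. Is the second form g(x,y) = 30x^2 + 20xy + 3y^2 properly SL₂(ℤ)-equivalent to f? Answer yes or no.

D₁ = 40, D₂ = 40
river cycle of f (length 6): (-2, 4, 3), (3, 2, -3), (-3, 4, 2), (2, 4, -3), (-3, 2, 3), (3, 4, -2)
river cycle of g (length 6): (3, 4, -2), (-2, 4, 3), (3, 2, -3), (-3, 4, 2), (2, 4, -3), (-3, 2, 3)
cycles coincide ⇒ equivalent

yes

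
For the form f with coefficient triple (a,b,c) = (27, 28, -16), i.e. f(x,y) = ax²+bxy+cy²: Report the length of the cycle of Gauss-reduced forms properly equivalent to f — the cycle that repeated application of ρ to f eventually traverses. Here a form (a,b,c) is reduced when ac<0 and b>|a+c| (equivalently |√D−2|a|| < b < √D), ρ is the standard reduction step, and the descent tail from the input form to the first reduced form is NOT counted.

D = 2512, ⌊√D⌋ = 50
river: ρ → (-16,36,19)
river: ρ → (19,40,-12)
river: ρ → (-12,32,31)
river: ρ → (31,30,-13)
river: ρ → (-13,48,4)
river: ρ → (4,48,-13)
river: ρ → (-13,30,31)
river: ρ → (31,32,-12)
river: ρ → (-12,40,19)
river: ρ → (19,36,-16)
river: ρ → (-16,28,27)
river: ρ → (27,26,-17)
river: ρ → (-17,42,11)
river: ρ → (11,46,-9)
river: ρ → (-9,44,16)
river: ρ → (16,20,-33)
river: ρ → (-33,46,3)
river: ρ → (3,50,-1)
river: ρ → (-1,50,3)
river: ρ → (3,46,-33)
river: ρ → (-33,20,16)
river: ρ → (16,44,-9)
river: ρ → (-9,46,11)
river: ρ → (11,42,-17)
river: ρ → (-17,26,27)
river: ρ → (27,28,-16)
ρ-cycle length = 26 (tail of 0 descent steps not counted)

26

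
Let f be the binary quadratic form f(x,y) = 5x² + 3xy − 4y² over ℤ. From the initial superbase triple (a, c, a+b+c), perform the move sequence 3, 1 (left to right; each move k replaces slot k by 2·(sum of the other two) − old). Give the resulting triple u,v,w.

start (5,-4,4) = (f(1,0),f(0,1),f(1,1))
replace slot 3: 2·(5+(-4)) − 4 = -2 → (5,-4,-2)
replace slot 1: 2·((-4)+(-2)) − 5 = -17 → (-17,-4,-2)

-17,-4,-2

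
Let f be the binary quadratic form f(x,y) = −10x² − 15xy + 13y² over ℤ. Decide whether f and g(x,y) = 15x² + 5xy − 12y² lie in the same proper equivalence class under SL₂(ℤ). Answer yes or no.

D₁ = 745, D₂ = 745
river cycle of f (length 18): (13, 15, -10), (-10, 25, 3), (3, 23, -18), (-18, 13, 8), (8, 19, -12), (-12, 5, 15), (15, 25, -2), (-2, 27, 2), (2, 25, -15), (-15, 5, 12), … (8 more)
river cycle of g (length 18): (-12, 19, 8), (8, 13, -18), (-18, 23, 3), (3, 25, -10), (-10, 15, 13), (13, 11, -12), (-12, 13, 12), (12, 11, -13), (-13, 15, 10), (10, 25, -3), … (8 more)
cycles differ ⇒ inequivalent

no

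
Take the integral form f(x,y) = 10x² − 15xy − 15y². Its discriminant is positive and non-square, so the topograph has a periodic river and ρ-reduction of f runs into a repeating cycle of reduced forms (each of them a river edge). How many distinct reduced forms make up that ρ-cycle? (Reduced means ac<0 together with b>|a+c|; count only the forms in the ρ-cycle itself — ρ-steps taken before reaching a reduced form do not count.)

D = 825, ⌊√D⌋ = 28
descent: ρ → (-15,15,10)  [lands on river]
river: ρ → (10,25,-5)
river: ρ → (-5,25,10)
river: ρ → (10,15,-15)
ρ-cycle length = 4 (tail of 1 descent step not counted)

4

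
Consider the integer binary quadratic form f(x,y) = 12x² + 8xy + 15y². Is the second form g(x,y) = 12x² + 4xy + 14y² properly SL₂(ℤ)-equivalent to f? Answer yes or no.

D₁ = -656, D₂ = -656
f: reduced (well bottom): (12,8,15) with a≤c, −a<b≤a
g: reduced (well bottom): (12,4,14) with a≤c, −a<b≤a
reduced forms (12, 8, 15) vs (12, 4, 14) ⇒ inequivalent

no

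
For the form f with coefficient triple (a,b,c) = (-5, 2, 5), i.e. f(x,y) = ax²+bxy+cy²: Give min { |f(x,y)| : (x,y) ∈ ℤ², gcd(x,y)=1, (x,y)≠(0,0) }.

river: ρ → (5,8,-2)
river: ρ → (-2,8,5)
river: ρ → (5,2,-5)
river: ρ → (-5,8,2)
river: ρ → (2,8,-5)
river: ρ → (-5,2,5)
closes: descent 0, river 6
min |a| on river = 2

2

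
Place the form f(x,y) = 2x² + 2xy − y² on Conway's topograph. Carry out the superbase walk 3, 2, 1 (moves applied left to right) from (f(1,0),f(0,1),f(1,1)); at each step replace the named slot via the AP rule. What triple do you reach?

start (2,-1,3) = (f(1,0),f(0,1),f(1,1))
replace slot 3: 2·(2+(-1)) − 3 = -1 → (2,-1,-1)
replace slot 2: 2·(2+(-1)) − (-1) = 3 → (2,3,-1)
replace slot 1: 2·(3+(-1)) − 2 = 2 → (2,3,-1)

2,3,-1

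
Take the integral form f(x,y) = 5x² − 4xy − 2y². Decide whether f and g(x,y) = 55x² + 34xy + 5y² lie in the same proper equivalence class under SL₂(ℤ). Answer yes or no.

D₁ = 56, D₂ = 56
river cycle of f (length 4): (-2, 4, 5), (5, 6, -1), (-1, 6, 5), (5, 4, -2)
river cycle of g (length 4): (5, 6, -1), (-1, 6, 5), (5, 4, -2), (-2, 4, 5)
cycles coincide ⇒ equivalent

yes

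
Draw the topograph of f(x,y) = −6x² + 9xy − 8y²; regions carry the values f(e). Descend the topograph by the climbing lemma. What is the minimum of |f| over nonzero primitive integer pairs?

translate: b→3 (≡-9 mod 12), so (6,-9,8)→(6,3,5)
flip: (6,3,5)→(5,-3,6)
reduced (well bottom): (5,-3,6) with a≤c, −a<b≤a
well minimum |f| = |-5| = 5 (negative-definite)

5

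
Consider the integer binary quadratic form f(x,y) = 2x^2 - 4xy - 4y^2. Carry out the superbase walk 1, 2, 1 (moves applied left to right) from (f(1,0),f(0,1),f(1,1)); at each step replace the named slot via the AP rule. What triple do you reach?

start (2,-4,-6) = (f(1,0),f(0,1),f(1,1))
replace slot 1: 2·((-4)+(-6)) − 2 = -22 → (-22,-4,-6)
replace slot 2: 2·((-22)+(-6)) − (-4) = -52 → (-22,-52,-6)
replace slot 1: 2·((-52)+(-6)) − (-22) = -94 → (-94,-52,-6)

-94,-52,-6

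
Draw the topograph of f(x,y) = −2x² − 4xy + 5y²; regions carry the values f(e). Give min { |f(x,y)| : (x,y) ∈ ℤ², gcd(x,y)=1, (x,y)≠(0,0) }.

descent: ρ → (5,4,-2)  [lands on river]
river: ρ → (-2,4,5)
river: ρ → (5,6,-1)
river: ρ → (-1,6,5)
closes: descent 1, river 4
min |a| on river = 1

1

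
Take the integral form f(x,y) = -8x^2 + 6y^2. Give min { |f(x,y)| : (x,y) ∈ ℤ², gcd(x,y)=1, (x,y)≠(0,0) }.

descent: ρ → (6,12,-2)  [lands on river]
river: ρ → (-2,12,6)
closes: descent 1, river 2
min |a| on river = 2

2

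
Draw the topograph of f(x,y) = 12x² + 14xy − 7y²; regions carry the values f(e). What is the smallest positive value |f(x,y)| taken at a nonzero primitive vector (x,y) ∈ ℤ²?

river: ρ → (-7,14,12)
river: ρ → (12,10,-9)
river: ρ → (-9,8,13)
river: ρ → (13,18,-4)
river: ρ → (-4,22,3)
river: ρ → (3,20,-11)
river: ρ → (-11,2,12)
river: ρ → (12,22,-1)
river: ρ → (-1,22,12)
river: ρ → (12,2,-11)
river: ρ → (-11,20,3)
river: ρ → (3,22,-4)
river: ρ → (-4,18,13)
river: ρ → (13,8,-9)
river: ρ → (-9,10,12)
river: ρ → (12,14,-7)
closes: descent 0, river 16
min |a| on river = 1

1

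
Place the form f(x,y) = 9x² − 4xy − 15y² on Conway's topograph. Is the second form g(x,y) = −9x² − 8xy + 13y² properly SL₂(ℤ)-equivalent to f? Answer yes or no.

D₁ = 556, D₂ = 532
discriminants differ ⇒ not SL₂(ℤ)-equivalent

no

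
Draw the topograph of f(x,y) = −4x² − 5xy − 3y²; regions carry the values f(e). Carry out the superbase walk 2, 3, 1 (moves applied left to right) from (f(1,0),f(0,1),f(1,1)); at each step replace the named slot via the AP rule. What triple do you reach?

start (-4,-3,-12) = (f(1,0),f(0,1),f(1,1))
replace slot 2: 2·((-4)+(-12)) − (-3) = -29 → (-4,-29,-12)
replace slot 3: 2·((-4)+(-29)) − (-12) = -54 → (-4,-29,-54)
replace slot 1: 2·((-29)+(-54)) − (-4) = -162 → (-162,-29,-54)

-162,-29,-54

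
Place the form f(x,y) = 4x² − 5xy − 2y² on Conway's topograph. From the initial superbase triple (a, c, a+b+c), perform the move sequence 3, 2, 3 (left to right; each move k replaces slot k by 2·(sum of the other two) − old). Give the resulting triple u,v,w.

start (4,-2,-3) = (f(1,0),f(0,1),f(1,1))
replace slot 3: 2·(4+(-2)) − (-3) = 7 → (4,-2,7)
replace slot 2: 2·(4+7) − (-2) = 24 → (4,24,7)
replace slot 3: 2·(4+24) − 7 = 49 → (4,24,49)

4,24,49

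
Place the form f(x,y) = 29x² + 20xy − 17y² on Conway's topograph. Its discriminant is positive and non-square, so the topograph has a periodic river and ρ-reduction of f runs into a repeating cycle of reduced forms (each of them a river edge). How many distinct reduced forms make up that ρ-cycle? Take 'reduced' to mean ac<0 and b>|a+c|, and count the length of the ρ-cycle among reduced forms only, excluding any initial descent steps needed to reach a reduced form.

D = 2372, ⌊√D⌋ = 48
river: ρ → (-17,48,1)
river: ρ → (1,48,-17)
river: ρ → (-17,20,29)
river: ρ → (29,38,-8)
river: ρ → (-8,42,19)
river: ρ → (19,34,-16)
river: ρ → (-16,30,23)
river: ρ → (23,16,-23)
river: ρ → (-23,30,16)
river: ρ → (16,34,-19)
river: ρ → (-19,42,8)
river: ρ → (8,38,-29)
river: ρ → (-29,20,17)
river: ρ → (17,48,-1)
river: ρ → (-1,48,17)
river: ρ → (17,20,-29)
river: ρ → (-29,38,8)
river: ρ → (8,42,-19)
river: ρ → (-19,34,16)
river: ρ → (16,30,-23)
river: ρ → (-23,16,23)
river: ρ → (23,30,-16)
river: ρ → (-16,34,19)
river: ρ → (19,42,-8)
river: ρ → (-8,38,29)
river: ρ → (29,20,-17)
ρ-cycle length = 26 (tail of 0 descent steps not counted)

26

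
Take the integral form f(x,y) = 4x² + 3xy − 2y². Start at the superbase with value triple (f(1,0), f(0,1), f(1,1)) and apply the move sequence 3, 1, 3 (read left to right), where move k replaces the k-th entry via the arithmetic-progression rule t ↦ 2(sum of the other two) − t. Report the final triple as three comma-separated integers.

start (4,-2,5) = (f(1,0),f(0,1),f(1,1))
replace slot 3: 2·(4+(-2)) − 5 = -1 → (4,-2,-1)
replace slot 1: 2·((-2)+(-1)) − 4 = -10 → (-10,-2,-1)
replace slot 3: 2·((-10)+(-2)) − (-1) = -23 → (-10,-2,-23)

-10,-2,-23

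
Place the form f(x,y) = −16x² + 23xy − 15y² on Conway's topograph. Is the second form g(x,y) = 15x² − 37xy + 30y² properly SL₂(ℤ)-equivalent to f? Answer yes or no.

D₁ = -431, D₂ = -431
f is negative-definite; reduce −f:
−f: translate: b→9 (≡-23 mod 32), so (16,-23,15)→(16,9,8)
−f: flip: (16,9,8)→(8,-9,16)
−f: translate: b→7 (≡-9 mod 16), so (8,-9,16)→(8,7,15)
−f: reduced (well bottom): (8,7,15) with a≤c, −a<b≤a
flip sign back: reduced form of f is (-8,-7,-15)
g: translate: b→-7 (≡-37 mod 30), so (15,-37,30)→(15,-7,8)
g: flip: (15,-7,8)→(8,7,15)
g: reduced (well bottom): (8,7,15) with a≤c, −a<b≤a
reduced forms (-8, -7, -15) vs (8, 7, 15) ⇒ inequivalent

no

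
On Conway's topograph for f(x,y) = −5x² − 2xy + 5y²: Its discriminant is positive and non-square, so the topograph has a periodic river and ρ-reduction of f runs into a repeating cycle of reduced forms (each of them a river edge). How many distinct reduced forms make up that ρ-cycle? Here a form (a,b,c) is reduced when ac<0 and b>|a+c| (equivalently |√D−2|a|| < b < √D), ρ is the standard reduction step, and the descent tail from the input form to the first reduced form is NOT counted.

D = 104, ⌊√D⌋ = 10
descent: ρ → (5,2,-5)  [lands on river]
river: ρ → (-5,8,2)
river: ρ → (2,8,-5)
river: ρ → (-5,2,5)
river: ρ → (5,8,-2)
river: ρ → (-2,8,5)
ρ-cycle length = 6 (tail of 1 descent step not counted)

6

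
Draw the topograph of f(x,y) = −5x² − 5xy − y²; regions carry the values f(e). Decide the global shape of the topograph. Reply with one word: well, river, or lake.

D = b²−4ac = (-5)² − 4·(-5)·(-1) = 5
D > 0 non-square ⇒ indefinite ⇒ periodic river

river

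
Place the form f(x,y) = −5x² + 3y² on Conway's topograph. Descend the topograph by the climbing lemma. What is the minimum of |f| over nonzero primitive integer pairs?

descent: ρ → (3,6,-2)  [lands on river]
river: ρ → (-2,6,3)
closes: descent 1, river 2
min |a| on river = 2

2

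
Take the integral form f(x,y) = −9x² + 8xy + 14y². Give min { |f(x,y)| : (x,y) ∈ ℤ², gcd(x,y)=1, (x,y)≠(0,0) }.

river: ρ → (14,20,-3)
river: ρ → (-3,22,7)
river: ρ → (7,20,-6)
river: ρ → (-6,16,13)
river: ρ → (13,10,-9)
river: ρ → (-9,8,14)
closes: descent 0, river 6
min |a| on river = 3

3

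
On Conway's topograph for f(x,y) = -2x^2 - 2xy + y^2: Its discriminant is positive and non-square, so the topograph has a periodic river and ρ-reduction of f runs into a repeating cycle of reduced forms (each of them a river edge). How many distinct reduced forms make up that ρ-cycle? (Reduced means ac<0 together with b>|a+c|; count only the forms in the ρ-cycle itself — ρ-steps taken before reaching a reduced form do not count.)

D = 12, ⌊√D⌋ = 3
descent: ρ → (1,2,-2)  [lands on river]
river: ρ → (-2,2,1)
ρ-cycle length = 2 (tail of 1 descent step not counted)

2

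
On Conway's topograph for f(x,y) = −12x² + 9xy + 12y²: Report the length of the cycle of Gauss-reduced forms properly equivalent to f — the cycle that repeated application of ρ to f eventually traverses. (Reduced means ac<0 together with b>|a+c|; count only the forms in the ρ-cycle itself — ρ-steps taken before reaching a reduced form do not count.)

D = 657, ⌊√D⌋ = 25
river: ρ → (12,15,-9)
river: ρ → (-9,21,6)
river: ρ → (6,15,-18)
river: ρ → (-18,21,3)
river: ρ → (3,21,-18)
river: ρ → (-18,15,6)
river: ρ → (6,21,-9)
river: ρ → (-9,15,12)
river: ρ → (12,9,-12)
river: ρ → (-12,15,9)
river: ρ → (9,21,-6)
river: ρ → (-6,15,18)
river: ρ → (18,21,-3)
river: ρ → (-3,21,18)
river: ρ → (18,15,-6)
river: ρ → (-6,21,9)
river: ρ → (9,15,-12)
river: ρ → (-12,9,12)
ρ-cycle length = 18 (tail of 0 descent steps not counted)

18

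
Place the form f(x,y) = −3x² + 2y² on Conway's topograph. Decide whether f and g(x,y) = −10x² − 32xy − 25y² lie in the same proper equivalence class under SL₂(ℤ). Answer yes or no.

D₁ = 24, D₂ = 24
river cycle of f (length 2): (2, 4, -1), (-1, 4, 2)
river cycle of g (length 2): (2, 4, -1), (-1, 4, 2)
cycles coincide ⇒ equivalent

yes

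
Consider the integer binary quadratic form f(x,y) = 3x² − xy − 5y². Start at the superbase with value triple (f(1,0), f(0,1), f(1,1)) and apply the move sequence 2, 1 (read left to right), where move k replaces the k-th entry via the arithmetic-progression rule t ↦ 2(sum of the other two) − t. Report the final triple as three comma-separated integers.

start (3,-5,-3) = (f(1,0),f(0,1),f(1,1))
replace slot 2: 2·(3+(-3)) − (-5) = 5 → (3,5,-3)
replace slot 1: 2·(5+(-3)) − 3 = 1 → (1,5,-3)

1,5,-3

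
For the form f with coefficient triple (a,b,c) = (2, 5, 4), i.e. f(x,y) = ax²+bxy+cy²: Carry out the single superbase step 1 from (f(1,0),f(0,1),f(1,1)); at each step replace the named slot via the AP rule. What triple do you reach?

start (2,4,11) = (f(1,0),f(0,1),f(1,1))
replace slot 1: 2·(4+11) − 2 = 28 → (28,4,11)

28,4,11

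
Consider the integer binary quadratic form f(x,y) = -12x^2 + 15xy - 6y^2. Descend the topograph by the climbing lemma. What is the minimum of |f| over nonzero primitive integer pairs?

translate: b→9 (≡-15 mod 24), so (12,-15,6)→(12,9,3)
flip: (12,9,3)→(3,-9,12)
translate: b→3 (≡-9 mod 6), so (3,-9,12)→(3,3,6)
reduced (well bottom): (3,3,6) with a≤c, −a<b≤a
well minimum |f| = |-3| = 3 (negative-definite)

3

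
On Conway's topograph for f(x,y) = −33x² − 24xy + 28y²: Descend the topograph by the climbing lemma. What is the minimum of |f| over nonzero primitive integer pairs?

descent: ρ → (28,24,-33)  [lands on river]
river: ρ → (-33,42,19)
river: ρ → (19,34,-41)
river: ρ → (-41,48,12)
river: ρ → (12,48,-41)
river: ρ → (-41,34,19)
river: ρ → (19,42,-33)
river: ρ → (-33,24,28)
river: ρ → (28,32,-29)
river: ρ → (-29,26,31)
river: ρ → (31,36,-24)
river: ρ → (-24,60,7)
river: ρ → (7,52,-56)
river: ρ → (-56,60,3)
river: ρ → (3,60,-56)
river: ρ → (-56,52,7)
river: ρ → (7,60,-24)
river: ρ → (-24,36,31)
river: ρ → (31,26,-29)
river: ρ → (-29,32,28)
closes: descent 1, river 20
min |a| on river = 3

3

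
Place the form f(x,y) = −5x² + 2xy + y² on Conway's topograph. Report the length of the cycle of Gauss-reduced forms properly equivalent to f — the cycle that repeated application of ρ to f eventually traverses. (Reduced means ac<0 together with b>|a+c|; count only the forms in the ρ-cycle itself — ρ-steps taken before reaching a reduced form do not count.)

D = 24, ⌊√D⌋ = 4
descent: ρ → (1,4,-2)  [lands on river]
river: ρ → (-2,4,1)
ρ-cycle length = 2 (tail of 1 descent step not counted)

2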